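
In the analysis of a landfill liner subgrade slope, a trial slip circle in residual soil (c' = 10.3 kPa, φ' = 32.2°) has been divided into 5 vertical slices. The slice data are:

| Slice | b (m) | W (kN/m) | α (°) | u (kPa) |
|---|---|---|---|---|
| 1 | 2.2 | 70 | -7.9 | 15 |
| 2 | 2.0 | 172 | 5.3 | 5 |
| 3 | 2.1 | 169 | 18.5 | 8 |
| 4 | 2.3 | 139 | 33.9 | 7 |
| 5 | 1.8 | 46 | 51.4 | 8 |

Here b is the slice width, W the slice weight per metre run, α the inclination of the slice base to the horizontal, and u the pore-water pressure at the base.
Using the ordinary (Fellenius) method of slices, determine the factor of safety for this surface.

Ordinary method of slices: FS = Σ[c'·Δl_i + (W_i cosα_i − u_i·Δl_i)·tanφ'] / Σ W_i sinα_i, with Δl_i = b_i / cosα_i.
Slice 1: Δl = 2.2/cos(-7.9°) = 2.221 m; N'_1 = 70·cos(-7.9°) − 15·2.221 = 36.0; c'Δl = 22.88; W sinα = -9.6
Slice 2: Δl = 2.0/cos5.3° = 2.009 m; N'_2 = 172·cos5.3° − 5·2.009 = 161.2; c'Δl = 20.69; W sinα = 15.9
Slice 3: Δl = 2.1/cos18.5° = 2.214 m; N'_3 = 169·cos18.5° − 8·2.214 = 142.6; c'Δl = 22.81; W sinα = 53.6
Slice 4: Δl = 2.3/cos33.9° = 2.771 m; N'_4 = 139·cos33.9° − 7·2.771 = 96.0; c'Δl = 28.54; W sinα = 77.5
Slice 5: Δl = 1.8/cos51.4° = 2.885 m; N'_5 = 46·cos51.4° − 8·2.885 = 5.6; c'Δl = 29.72; W sinα = 35.9
Σc'Δl = 124.6 kN/m; ΣN' = 441.4 kN/m; ΣW sinα = 173.4 kN/m
Resisting = 124.6 + 441.4·tan32.2° = 124.6 + 278.0 = 402.6 kN/m
FS = 402.6 / 173.4 = 2.322

FS = 2.32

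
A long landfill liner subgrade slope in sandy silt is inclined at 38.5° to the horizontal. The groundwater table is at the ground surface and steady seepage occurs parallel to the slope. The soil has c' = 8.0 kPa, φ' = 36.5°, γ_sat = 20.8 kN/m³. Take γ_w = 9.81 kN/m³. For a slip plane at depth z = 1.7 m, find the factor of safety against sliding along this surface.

With seepage parallel to the slope and the water table at the surface, the effective normal stress on the slip plane uses the buoyant unit weight γ' = γ_sat − γ_w while the driving shear stress uses γ_sat:
FS = [c' + γ' z cos²β tanφ'] / [γ_sat z sinβ cosβ]
γ' = 20.8 − 9.81 = 10.99 kN/m³
Numerator = 8.0 + 10.99·1.7·cos²38.5°·tan36.5° = 8.0 + 10.99·1.7·0.6125·0.7400 = 16.467 kPa
Denominator = 20.8·1.7·sin38.5°·cos38.5° = 20.8·1.7·0.6225·0.7826 = 17.227 kPa
FS = 16.467 / 17.227 = 0.956

FS = 0.96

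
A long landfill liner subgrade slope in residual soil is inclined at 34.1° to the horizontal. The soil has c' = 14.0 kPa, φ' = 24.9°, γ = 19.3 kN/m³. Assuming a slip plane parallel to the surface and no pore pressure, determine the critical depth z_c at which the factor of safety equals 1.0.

z_c = 4.97 m

Setting FS = 1.00 in FS = [c' + γz cos²β tanφ'] / [γz sinβ cosβ] and solving for z:
z = c' / [γ cosβ (FS·sinβ − cosβ·tanφ')]
  = 14.0 / [19.3·cos34.1°·(1.00·sin34.1° − cos34.1°·tan24.9°)]
  = 14.0 / [19.3·0.8281·(1.00·0.5606 − 0.8281·0.4642)]
  = 14.0 / 2.8170 = 4.970 m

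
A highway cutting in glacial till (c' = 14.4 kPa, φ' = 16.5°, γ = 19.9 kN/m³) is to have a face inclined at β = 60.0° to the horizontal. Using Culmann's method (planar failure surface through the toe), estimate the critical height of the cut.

Culmann's analysis gives the critical failure plane at α_cr = (β + φ')/2 = (60.0 + 16.5)/2 = 38.2°, and the critical height
H_c = (4c'/γ) · sinβ cosφ' / [1 − cos(β − φ')]
    = (4·14.4/19.9) · sin60.0°·cos16.5° / [1 − cos(43.5°)]
    = 2.894 · 0.8660·0.9588 / [1 − 0.7254]
    = 2.894 · 0.8304 / 0.2746
    = 8.75 m

H_c = 8.75 m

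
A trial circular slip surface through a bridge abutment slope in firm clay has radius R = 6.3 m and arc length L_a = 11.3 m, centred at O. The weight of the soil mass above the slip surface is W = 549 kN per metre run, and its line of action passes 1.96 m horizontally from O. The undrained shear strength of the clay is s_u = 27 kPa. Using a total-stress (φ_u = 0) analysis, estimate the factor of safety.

Taking moments about the centre O, the resisting moment is provided by the undrained shear strength acting along the arc:
M_R = s_u·L_a·R = 27·11.30·6.3 = 1922.1 kN·m/m
M_D = W·d = 549·1.96 = 1076.0 kN·m/m
FS = M_R / M_D = 1922.1 / 1076.0 = 1.786

FS = 1.79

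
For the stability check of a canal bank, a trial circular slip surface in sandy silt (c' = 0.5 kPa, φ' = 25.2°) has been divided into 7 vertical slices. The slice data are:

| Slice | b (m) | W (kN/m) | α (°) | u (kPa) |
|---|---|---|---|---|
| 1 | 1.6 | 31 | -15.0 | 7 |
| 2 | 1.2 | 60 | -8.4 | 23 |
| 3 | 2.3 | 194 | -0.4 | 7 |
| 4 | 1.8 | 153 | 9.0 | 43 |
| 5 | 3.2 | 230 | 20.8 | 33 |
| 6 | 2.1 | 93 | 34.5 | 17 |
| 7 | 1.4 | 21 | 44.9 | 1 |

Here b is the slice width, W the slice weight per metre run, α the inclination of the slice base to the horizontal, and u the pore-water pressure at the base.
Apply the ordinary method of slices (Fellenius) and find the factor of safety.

FS = 1.41

Ordinary method of slices: FS = Σ[c'·Δl_i + (W_i cosα_i − u_i·Δl_i)·tanφ'] / Σ W_i sinα_i, with Δl_i = b_i / cosα_i.
Slice 1: Δl = 1.6/cos(-15.0°) = 1.656 m; N'_1 = 31·cos(-15.0°) − 7·1.656 = 18.3; c'Δl = 0.83; W sinα = -8.0
Slice 2: Δl = 1.2/cos(-8.4°) = 1.213 m; N'_2 = 60·cos(-8.4°) − 23·1.213 = 31.5; c'Δl = 0.61; W sinα = -8.8
Slice 3: Δl = 2.3/cos(-0.4°) = 2.300 m; N'_3 = 194·cos(-0.4°) − 7·2.300 = 177.9; c'Δl = 1.15; W sinα = -1.4
Slice 4: Δl = 1.8/cos9.0° = 1.822 m; N'_4 = 153·cos9.0° − 43·1.822 = 72.8; c'Δl = 0.91; W sinα = 23.9
Slice 5: Δl = 3.2/cos20.8° = 3.423 m; N'_5 = 230·cos20.8° − 33·3.423 = 102.0; c'Δl = 1.71; W sinα = 81.7
Slice 6: Δl = 2.1/cos34.5° = 2.548 m; N'_6 = 93·cos34.5° − 17·2.548 = 33.3; c'Δl = 1.27; W sinα = 52.7
Slice 7: Δl = 1.4/cos44.9° = 1.976 m; N'_7 = 21·cos44.9° − 1·1.976 = 12.9; c'Δl = 0.99; W sinα = 14.8
Σc'Δl = 7.5 kN/m; ΣN' = 448.7 kN/m; ΣW sinα = 155.0 kN/m
Resisting = 7.5 + 448.7·tan25.2° = 7.5 + 211.2 = 218.6 kN/m
FS = 218.6 / 155.0 = 1.411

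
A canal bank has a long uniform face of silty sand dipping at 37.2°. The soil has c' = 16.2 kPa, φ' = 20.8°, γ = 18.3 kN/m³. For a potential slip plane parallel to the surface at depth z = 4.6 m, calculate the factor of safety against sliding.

FS = 0.90

For an infinite slope with a slip plane parallel to the surface (no pore pressure): FS = [c' + γz cos²β tanφ'] / [γz sinβ cosβ].
γz = 18.3·4.6 = 84.18 kN/m²
Numerator = 16.2 + 84.18·cos²37.2°·tan20.8° = 16.2 + 84.18·0.6345·0.3799 = 36.488 kPa
Denominator = 84.18·sin37.2°·cos37.2° = 84.18·0.6046·0.7965 = 40.540 kPa
FS = 36.488 / 40.540 = 0.900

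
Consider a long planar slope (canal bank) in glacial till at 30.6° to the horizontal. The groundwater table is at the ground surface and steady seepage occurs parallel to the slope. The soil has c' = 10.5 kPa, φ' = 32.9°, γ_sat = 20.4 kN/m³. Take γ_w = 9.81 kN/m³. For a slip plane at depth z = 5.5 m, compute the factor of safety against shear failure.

With seepage parallel to the slope and the water table at the surface, the effective normal stress on the slip plane uses the buoyant unit weight γ' = γ_sat − γ_w while the driving shear stress uses γ_sat:
FS = [c' + γ' z cos²β tanφ'] / [γ_sat z sinβ cosβ]
γ' = 20.4 − 9.81 = 10.59 kN/m³
Numerator = 10.5 + 10.59·5.5·cos²30.6°·tan32.9° = 10.5 + 10.59·5.5·0.7409·0.6469 = 38.417 kPa
Denominator = 20.4·5.5·sin30.6°·cos30.6° = 20.4·5.5·0.5090·0.8607 = 49.161 kPa
FS = 38.417 / 49.161 = 0.781

FS = 0.78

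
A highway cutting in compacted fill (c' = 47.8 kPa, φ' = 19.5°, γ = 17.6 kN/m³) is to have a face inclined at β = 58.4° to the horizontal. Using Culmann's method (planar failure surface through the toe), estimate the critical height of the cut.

Culmann's analysis gives the critical failure plane at α_cr = (β + φ')/2 = (58.4 + 19.5)/2 = 39.0°, and the critical height
H_c = (4c'/γ) · sinβ cosφ' / [1 − cos(β − φ')]
    = (4·47.8/17.6) · sin58.4°·cos19.5° / [1 − cos(38.9°)]
    = 10.864 · 0.8517·0.9426 / [1 − 0.7782]
    = 10.864 · 0.8029 / 0.2218
    = 39.33 m

H_c = 39.33 m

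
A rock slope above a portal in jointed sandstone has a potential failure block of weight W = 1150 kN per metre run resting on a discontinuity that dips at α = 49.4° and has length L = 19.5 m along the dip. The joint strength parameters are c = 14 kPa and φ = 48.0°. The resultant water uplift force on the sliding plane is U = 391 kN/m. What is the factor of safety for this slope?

FS = 0.77

Resolving the block weight along and normal to the plane and applying the Mohr–Coulomb strength on the joint:
N' = W cosα − U = 1150·cos49.4° − 391 = 357.4 kN/m
Driving force T = W sinα = 1150·sin49.4° = 873.2 kN/m
Resisting force R = c·L + N'·tanφ = 14·19.5 + 357.4·tan48.0° = 273.0 + 396.9 = 669.9 kN/m
FS = R / T = 669.9 / 873.2 = 0.767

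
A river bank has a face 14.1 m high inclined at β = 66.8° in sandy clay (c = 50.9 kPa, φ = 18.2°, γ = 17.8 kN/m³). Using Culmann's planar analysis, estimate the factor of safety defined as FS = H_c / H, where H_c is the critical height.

H_c = (4c/γ) · sinβ cosφ / [1 − cos(β − φ)]
    = (4·50.9/17.8) · sin66.8°·cos18.2° / [1 − cos48.6°]
    = 11.438 · 0.8732 / 0.3387 = 29.49 m
FS = H_c / H = 29.49 / 14.1 = 2.091

FS = 2.09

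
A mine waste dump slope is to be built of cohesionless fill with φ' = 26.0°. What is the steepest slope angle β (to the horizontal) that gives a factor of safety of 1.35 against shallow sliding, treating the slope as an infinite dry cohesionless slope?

For an infinite dry cohesionless slope FS = tanφ'/tanβ, so tanβ = tanφ' / FS.
tanβ = tan26.0° / 1.35 = 0.4877 / 1.35 = 0.3613
β = arctan(0.3613) = 19.86°

β = 19.9°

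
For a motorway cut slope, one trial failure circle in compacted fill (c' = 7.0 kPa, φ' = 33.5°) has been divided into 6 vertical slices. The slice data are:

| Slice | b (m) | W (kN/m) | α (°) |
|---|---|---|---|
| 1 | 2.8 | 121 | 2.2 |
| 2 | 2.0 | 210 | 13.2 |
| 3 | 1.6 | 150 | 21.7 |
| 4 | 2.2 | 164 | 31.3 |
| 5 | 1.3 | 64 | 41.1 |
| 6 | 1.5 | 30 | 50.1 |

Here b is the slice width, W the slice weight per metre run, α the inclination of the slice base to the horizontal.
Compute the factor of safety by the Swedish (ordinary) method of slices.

FS = 2.08

Ordinary method of slices: FS = Σ[c'·Δl_i + (W_i cosα_i)·tanφ'] / Σ W_i sinα_i, with Δl_i = b_i / cosα_i.
Slice 1: Δl = 2.8/cos2.2° = 2.802 m; N'_1 = 121·cos2.2° = 120.9; c'Δl = 19.61; W sinα = 4.6
Slice 2: Δl = 2.0/cos13.2° = 2.054 m; N'_2 = 210·cos13.2° = 204.5; c'Δl = 14.38; W sinα = 48.0
Slice 3: Δl = 1.6/cos21.7° = 1.722 m; N'_3 = 150·cos21.7° = 139.4; c'Δl = 12.05; W sinα = 55.5
Slice 4: Δl = 2.2/cos31.3° = 2.575 m; N'_4 = 164·cos31.3° = 140.1; c'Δl = 18.02; W sinα = 85.2
Slice 5: Δl = 1.3/cos41.1° = 1.725 m; N'_5 = 64·cos41.1° = 48.2; c'Δl = 12.08; W sinα = 42.1
Slice 6: Δl = 1.5/cos50.1° = 2.338 m; N'_6 = 30·cos50.1° = 19.2; c'Δl = 16.37; W sinα = 23.0
Σc'Δl = 92.5 kN/m; ΣN' = 672.3 kN/m; ΣW sinα = 258.3 kN/m
Resisting = 92.5 + 672.3·tan33.5° = 92.5 + 445.0 = 537.5 kN/m
FS = 537.5 / 258.3 = 2.081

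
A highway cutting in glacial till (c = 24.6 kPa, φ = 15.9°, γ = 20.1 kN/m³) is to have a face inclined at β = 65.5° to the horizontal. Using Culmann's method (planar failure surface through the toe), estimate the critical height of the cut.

Culmann's analysis gives the critical failure plane at α_cr = (β + φ)/2 = (65.5 + 15.9)/2 = 40.7°, and the critical height
H_c = (4c/γ) · sinβ cosφ / [1 − cos(β − φ)]
    = (4·24.6/20.1) · sin65.5°·cos15.9° / [1 − cos(49.6°)]
    = 4.896 · 0.9100·0.9617 / [1 − 0.6481]
    = 4.896 · 0.8751 / 0.3519
    = 12.18 m

H_c = 12.18 m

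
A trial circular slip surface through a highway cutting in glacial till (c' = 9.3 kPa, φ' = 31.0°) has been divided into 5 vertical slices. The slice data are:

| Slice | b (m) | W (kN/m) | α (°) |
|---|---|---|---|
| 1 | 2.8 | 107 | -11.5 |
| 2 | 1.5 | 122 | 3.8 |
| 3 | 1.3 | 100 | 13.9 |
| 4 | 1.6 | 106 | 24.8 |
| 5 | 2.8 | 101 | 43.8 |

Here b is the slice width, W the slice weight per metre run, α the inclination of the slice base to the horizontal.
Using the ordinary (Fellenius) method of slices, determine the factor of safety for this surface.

Ordinary method of slices: FS = Σ[c'·Δl_i + (W_i cosα_i)·tanφ'] / Σ W_i sinα_i, with Δl_i = b_i / cosα_i.
Slice 1: Δl = 2.8/cos(-11.5°) = 2.857 m; N'_1 = 107·cos(-11.5°) = 104.9; c'Δl = 26.57; W sinα = -21.3
Slice 2: Δl = 1.5/cos3.8° = 1.503 m; N'_2 = 122·cos3.8° = 121.7; c'Δl = 13.98; W sinα = 8.1
Slice 3: Δl = 1.3/cos13.9° = 1.339 m; N'_3 = 100·cos13.9° = 97.1; c'Δl = 12.45; W sinα = 24.0
Slice 4: Δl = 1.6/cos24.8° = 1.763 m; N'_4 = 106·cos24.8° = 96.2; c'Δl = 16.39; W sinα = 44.5
Slice 5: Δl = 2.8/cos43.8° = 3.879 m; N'_5 = 101·cos43.8° = 72.9; c'Δl = 36.08; W sinα = 69.9
Σc'Δl = 105.5 kN/m; ΣN' = 492.8 kN/m; ΣW sinα = 125.1 kN/m
Resisting = 105.5 + 492.8·tan31.0° = 105.5 + 296.1 = 401.6 kN/m
FS = 401.6 / 125.1 = 3.209

FS = 3.21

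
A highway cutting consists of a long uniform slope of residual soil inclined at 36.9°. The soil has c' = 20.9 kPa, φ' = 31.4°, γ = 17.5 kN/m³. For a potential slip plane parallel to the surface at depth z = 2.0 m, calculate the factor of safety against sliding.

For an infinite slope with a slip plane parallel to the surface (no pore pressure): FS = [c' + γz cos²β tanφ'] / [γz sinβ cosβ].
γz = 17.5·2.0 = 35.00 kN/m²
Numerator = 20.9 + 35.00·cos²36.9°·tan31.4° = 20.9 + 35.00·0.6395·0.6104 = 34.562 kPa
Denominator = 35.00·sin36.9°·cos36.9° = 35.00·0.6004·0.7997 = 16.805 kPa
FS = 34.562 / 16.805 = 2.057

FS = 2.06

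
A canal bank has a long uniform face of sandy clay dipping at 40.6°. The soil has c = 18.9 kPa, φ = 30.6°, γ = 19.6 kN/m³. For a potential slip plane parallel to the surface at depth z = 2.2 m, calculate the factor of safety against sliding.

For an infinite slope with a slip plane parallel to the surface (no pore pressure): FS = [c + γz cos²β tanφ] / [γz sinβ cosβ].
γz = 19.6·2.2 = 43.12 kN/m²
Numerator = 18.9 + 43.12·cos²40.6°·tan30.6° = 18.9 + 43.12·0.5765·0.5914 = 33.601 kPa
Denominator = 43.12·sin40.6°·cos40.6° = 43.12·0.6508·0.7593 = 21.306 kPa
FS = 33.601 / 21.306 = 1.577

FS = 1.58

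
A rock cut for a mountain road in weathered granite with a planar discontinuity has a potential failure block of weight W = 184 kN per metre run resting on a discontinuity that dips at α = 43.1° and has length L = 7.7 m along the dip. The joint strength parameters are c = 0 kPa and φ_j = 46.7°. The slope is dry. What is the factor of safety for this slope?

Resolving the block weight along and normal to the plane and applying the Mohr–Coulomb strength on the joint:
N' = W cosα = 184·cos43.1° = 134.3 kN/m
Driving force T = W sinα = 184·sin43.1° = 125.7 kN/m
Resisting force R = c·L + N'·tanφ_j = 0·7.7 + 134.3·tan46.7° = 0.0 + 142.6 = 142.6 kN/m
FS = R / T = 142.6 / 125.7 = 1.134

FS = 1.13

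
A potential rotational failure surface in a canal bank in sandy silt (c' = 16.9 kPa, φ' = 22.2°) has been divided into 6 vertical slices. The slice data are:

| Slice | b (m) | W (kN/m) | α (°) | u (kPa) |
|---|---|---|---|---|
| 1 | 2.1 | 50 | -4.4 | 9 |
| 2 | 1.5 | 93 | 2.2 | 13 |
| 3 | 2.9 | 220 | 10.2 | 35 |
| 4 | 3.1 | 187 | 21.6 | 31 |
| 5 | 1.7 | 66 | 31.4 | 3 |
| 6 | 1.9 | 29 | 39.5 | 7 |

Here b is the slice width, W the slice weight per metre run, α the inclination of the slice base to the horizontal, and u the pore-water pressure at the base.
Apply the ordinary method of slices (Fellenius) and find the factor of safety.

FS = 2.39

Ordinary method of slices: FS = Σ[c'·Δl_i + (W_i cosα_i − u_i·Δl_i)·tanφ'] / Σ W_i sinα_i, with Δl_i = b_i / cosα_i.
Slice 1: Δl = 2.1/cos(-4.4°) = 2.106 m; N'_1 = 50·cos(-4.4°) − 9·2.106 = 30.9; c'Δl = 35.59; W sinα = -3.8
Slice 2: Δl = 1.5/cos2.2° = 1.501 m; N'_2 = 93·cos2.2° − 13·1.501 = 73.4; c'Δl = 25.37; W sinα = 3.6
Slice 3: Δl = 2.9/cos10.2° = 2.947 m; N'_3 = 220·cos10.2° − 35·2.947 = 113.4; c'Δl = 49.80; W sinα = 39.0
Slice 4: Δl = 3.1/cos21.6° = 3.334 m; N'_4 = 187·cos21.6° − 31·3.334 = 70.5; c'Δl = 56.35; W sinα = 68.8
Slice 5: Δl = 1.7/cos31.4° = 1.992 m; N'_5 = 66·cos31.4° − 3·1.992 = 50.4; c'Δl = 33.66; W sinα = 34.4
Slice 6: Δl = 1.9/cos39.5° = 2.462 m; N'_6 = 29·cos39.5° − 7·2.462 = 5.1; c'Δl = 41.61; W sinα = 18.4
Σc'Δl = 242.4 kN/m; ΣN' = 343.7 kN/m; ΣW sinα = 160.4 kN/m
Resisting = 242.4 + 343.7·tan22.2° = 242.4 + 140.3 = 382.6 kN/m
FS = 382.6 / 160.4 = 2.386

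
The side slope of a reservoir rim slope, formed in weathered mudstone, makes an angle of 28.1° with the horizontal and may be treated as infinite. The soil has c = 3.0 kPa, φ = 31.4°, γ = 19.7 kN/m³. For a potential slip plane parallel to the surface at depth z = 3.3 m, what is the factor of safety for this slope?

FS = 1.25

For an infinite slope with a slip plane parallel to the surface (no pore pressure): FS = [c + γz cos²β tanφ] / [γz sinβ cosβ].
γz = 19.7·3.3 = 65.01 kN/m²
Numerator = 3.0 + 65.01·cos²28.1°·tan31.4° = 3.0 + 65.01·0.7781·0.6104 = 33.879 kPa
Denominator = 65.01·sin28.1°·cos28.1° = 65.01·0.4710·0.8821 = 27.011 kPa
FS = 33.879 / 27.011 = 1.254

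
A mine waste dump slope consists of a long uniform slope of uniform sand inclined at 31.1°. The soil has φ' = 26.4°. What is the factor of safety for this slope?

FS = 0.82

For a dry cohesionless infinite slope the factor of safety is FS = tanφ' / tanβ.
FS = tan26.4° / tan31.1° = 0.4964 / 0.6032 = 0.823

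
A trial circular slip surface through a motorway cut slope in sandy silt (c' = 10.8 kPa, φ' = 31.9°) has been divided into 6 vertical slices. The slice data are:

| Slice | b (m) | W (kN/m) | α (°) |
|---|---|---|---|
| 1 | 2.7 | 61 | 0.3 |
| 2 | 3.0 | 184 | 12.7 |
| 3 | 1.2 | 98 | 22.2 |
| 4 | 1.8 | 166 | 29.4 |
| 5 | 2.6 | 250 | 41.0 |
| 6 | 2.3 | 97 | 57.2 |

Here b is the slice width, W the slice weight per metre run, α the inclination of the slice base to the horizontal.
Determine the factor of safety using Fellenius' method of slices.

FS = 1.55

Ordinary method of slices: FS = Σ[c'·Δl_i + (W_i cosα_i)·tanφ'] / Σ W_i sinα_i, with Δl_i = b_i / cosα_i.
Slice 1: Δl = 2.7/cos0.3° = 2.700 m; N'_1 = 61·cos0.3° = 61.0; c'Δl = 29.16; W sinα = 0.3
Slice 2: Δl = 3.0/cos12.7° = 3.075 m; N'_2 = 184·cos12.7° = 179.5; c'Δl = 33.21; W sinα = 40.5
Slice 3: Δl = 1.2/cos22.2° = 1.296 m; N'_3 = 98·cos22.2° = 90.7; c'Δl = 14.00; W sinα = 37.0
Slice 4: Δl = 1.8/cos29.4° = 2.066 m; N'_4 = 166·cos29.4° = 144.6; c'Δl = 22.31; W sinα = 81.5
Slice 5: Δl = 2.6/cos41.0° = 3.445 m; N'_5 = 250·cos41.0° = 188.7; c'Δl = 37.21; W sinα = 164.0
Slice 6: Δl = 2.3/cos57.2° = 4.246 m; N'_6 = 97·cos57.2° = 52.5; c'Δl = 45.85; W sinα = 81.5
Σc'Δl = 181.7 kN/m; ΣN' = 717.1 kN/m; ΣW sinα = 404.8 kN/m
Resisting = 181.7 + 717.1·tan31.9° = 181.7 + 446.3 = 628.1 kN/m
FS = 628.1 / 404.8 = 1.551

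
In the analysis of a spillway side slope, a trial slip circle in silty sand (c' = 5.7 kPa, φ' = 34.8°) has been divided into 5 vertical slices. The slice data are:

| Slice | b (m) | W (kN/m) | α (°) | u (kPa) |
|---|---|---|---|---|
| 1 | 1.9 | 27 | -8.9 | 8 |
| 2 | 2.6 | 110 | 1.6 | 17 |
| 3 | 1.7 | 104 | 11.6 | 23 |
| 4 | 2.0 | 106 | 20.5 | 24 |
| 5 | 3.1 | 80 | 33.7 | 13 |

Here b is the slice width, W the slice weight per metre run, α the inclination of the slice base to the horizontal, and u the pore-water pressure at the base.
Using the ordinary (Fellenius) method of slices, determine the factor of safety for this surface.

FS = 2.09

Ordinary method of slices: FS = Σ[c'·Δl_i + (W_i cosα_i − u_i·Δl_i)·tanφ'] / Σ W_i sinα_i, with Δl_i = b_i / cosα_i.
Slice 1: Δl = 1.9/cos(-8.9°) = 1.923 m; N'_1 = 27·cos(-8.9°) − 8·1.923 = 11.3; c'Δl = 10.96; W sinα = -4.2
Slice 2: Δl = 2.6/cos1.6° = 2.601 m; N'_2 = 110·cos1.6° − 17·2.601 = 65.7; c'Δl = 14.83; W sinα = 3.1
Slice 3: Δl = 1.7/cos11.6° = 1.735 m; N'_3 = 104·cos11.6° − 23·1.735 = 62.0; c'Δl = 9.89; W sinα = 20.9
Slice 4: Δl = 2.0/cos20.5° = 2.135 m; N'_4 = 106·cos20.5° − 24·2.135 = 48.0; c'Δl = 12.17; W sinα = 37.1
Slice 5: Δl = 3.1/cos33.7° = 3.726 m; N'_5 = 80·cos33.7° − 13·3.726 = 18.1; c'Δl = 21.24; W sinα = 44.4
Σc'Δl = 69.1 kN/m; ΣN' = 205.1 kN/m; ΣW sinα = 101.3 kN/m
Resisting = 69.1 + 205.1·tan34.8° = 69.1 + 142.6 = 211.7 kN/m
FS = 211.7 / 101.3 = 2.089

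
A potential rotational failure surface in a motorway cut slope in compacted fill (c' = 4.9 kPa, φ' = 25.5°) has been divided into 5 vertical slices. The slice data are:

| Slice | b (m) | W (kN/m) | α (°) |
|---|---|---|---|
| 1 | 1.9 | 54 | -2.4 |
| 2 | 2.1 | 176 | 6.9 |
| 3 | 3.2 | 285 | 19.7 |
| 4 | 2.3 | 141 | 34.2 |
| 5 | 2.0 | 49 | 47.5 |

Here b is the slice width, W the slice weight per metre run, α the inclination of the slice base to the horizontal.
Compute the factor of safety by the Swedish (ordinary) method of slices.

Ordinary method of slices: FS = Σ[c'·Δl_i + (W_i cosα_i)·tanφ'] / Σ W_i sinα_i, with Δl_i = b_i / cosα_i.
Slice 1: Δl = 1.9/cos(-2.4°) = 1.902 m; N'_1 = 54·cos(-2.4°) = 54.0; c'Δl = 9.32; W sinα = -2.3
Slice 2: Δl = 2.1/cos6.9° = 2.115 m; N'_2 = 176·cos6.9° = 174.7; c'Δl = 10.37; W sinα = 21.1
Slice 3: Δl = 3.2/cos19.7° = 3.399 m; N'_3 = 285·cos19.7° = 268.3; c'Δl = 16.65; W sinα = 96.1
Slice 4: Δl = 2.3/cos34.2° = 2.781 m; N'_4 = 141·cos34.2° = 116.6; c'Δl = 13.63; W sinα = 79.3
Slice 5: Δl = 2.0/cos47.5° = 2.960 m; N'_5 = 49·cos47.5° = 33.1; c'Δl = 14.51; W sinα = 36.1
Σc'Δl = 64.5 kN/m; ΣN' = 646.7 kN/m; ΣW sinα = 230.3 kN/m
Resisting = 64.5 + 646.7·tan25.5° = 64.5 + 308.5 = 372.9 kN/m
FS = 372.9 / 230.3 = 1.619

FS = 1.62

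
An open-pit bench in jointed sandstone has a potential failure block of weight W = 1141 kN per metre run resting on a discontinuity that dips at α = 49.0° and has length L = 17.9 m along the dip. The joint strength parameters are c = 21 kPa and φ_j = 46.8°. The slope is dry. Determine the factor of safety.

Resolving the block weight along and normal to the plane and applying the Mohr–Coulomb strength on the joint:
N' = W cosα = 1141·cos49.0° = 748.6 kN/m
Driving force T = W sinα = 1141·sin49.0° = 861.1 kN/m
Resisting force R = c·L + N'·tanφ_j = 21·17.9 + 748.6·tan46.8° = 375.9 + 797.1 = 1173.0 kN/m
FS = R / T = 1173.0 / 861.1 = 1.362

FS = 1.36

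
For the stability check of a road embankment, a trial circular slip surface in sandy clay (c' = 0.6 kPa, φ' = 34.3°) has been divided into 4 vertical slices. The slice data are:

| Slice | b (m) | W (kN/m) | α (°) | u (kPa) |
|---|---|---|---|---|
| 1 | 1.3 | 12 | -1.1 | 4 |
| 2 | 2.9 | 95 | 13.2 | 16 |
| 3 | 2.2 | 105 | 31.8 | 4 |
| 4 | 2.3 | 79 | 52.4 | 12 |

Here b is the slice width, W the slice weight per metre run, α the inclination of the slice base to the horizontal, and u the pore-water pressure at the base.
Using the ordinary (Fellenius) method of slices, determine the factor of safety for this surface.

Ordinary method of slices: FS = Σ[c'·Δl_i + (W_i cosα_i − u_i·Δl_i)·tanφ'] / Σ W_i sinα_i, with Δl_i = b_i / cosα_i.
Slice 1: Δl = 1.3/cos(-1.1°) = 1.300 m; N'_1 = 12·cos(-1.1°) − 4·1.300 = 6.8; c'Δl = 0.78; W sinα = -0.2
Slice 2: Δl = 2.9/cos13.2° = 2.979 m; N'_2 = 95·cos13.2° − 16·2.979 = 44.8; c'Δl = 1.79; W sinα = 21.7
Slice 3: Δl = 2.2/cos31.8° = 2.589 m; N'_3 = 105·cos31.8° − 4·2.589 = 78.9; c'Δl = 1.55; W sinα = 55.3
Slice 4: Δl = 2.3/cos52.4° = 3.770 m; N'_4 = 79·cos52.4° − 12·3.770 = 3.0; c'Δl = 2.26; W sinα = 62.6
Σc'Δl = 6.4 kN/m; ΣN' = 133.5 kN/m; ΣW sinα = 139.4 kN/m
Resisting = 6.4 + 133.5·tan34.3° = 6.4 + 91.1 = 97.4 kN/m
FS = 97.4 / 139.4 = 0.699

FS = 0.70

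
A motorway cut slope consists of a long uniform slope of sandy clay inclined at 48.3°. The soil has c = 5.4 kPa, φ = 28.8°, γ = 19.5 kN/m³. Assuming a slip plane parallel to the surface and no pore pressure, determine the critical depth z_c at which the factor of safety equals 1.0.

z_c = 1.09 m

Setting FS = 1.00 in FS = [c + γz cos²β tanφ] / [γz sinβ cosβ] and solving for z:
z = c / [γ cosβ (FS·sinβ − cosβ·tanφ)]
  = 5.4 / [19.5·cos48.3°·(1.00·sin48.3° − cos48.3°·tan28.8°)]
  = 5.4 / [19.5·0.6652·(1.00·0.7466 − 0.6652·0.5498)]
  = 5.4 / 4.9414 = 1.093 m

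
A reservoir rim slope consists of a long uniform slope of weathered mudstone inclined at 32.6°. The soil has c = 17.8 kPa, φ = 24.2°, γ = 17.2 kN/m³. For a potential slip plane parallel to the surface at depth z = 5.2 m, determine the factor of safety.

For an infinite slope with a slip plane parallel to the surface (no pore pressure): FS = [c + γz cos²β tanφ] / [γz sinβ cosβ].
γz = 17.2·5.2 = 89.44 kN/m²
Numerator = 17.8 + 89.44·cos²32.6°·tan24.2° = 17.8 + 89.44·0.7097·0.4494 = 46.328 kPa
Denominator = 89.44·sin32.6°·cos32.6° = 89.44·0.5388·0.8425 = 40.596 kPa
FS = 46.328 / 40.596 = 1.141

FS = 1.14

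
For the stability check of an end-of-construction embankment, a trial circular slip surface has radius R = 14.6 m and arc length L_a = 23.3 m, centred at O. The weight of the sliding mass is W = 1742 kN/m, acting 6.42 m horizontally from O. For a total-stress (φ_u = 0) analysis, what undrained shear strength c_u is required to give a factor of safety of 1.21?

FS = c_u·L_a·R / (W·d), so c_u = FS·W·d / (L_a·R).
c_u = 1.21·1742·6.42 / (23.30·14.6) = 13532.2 / 340.18 = 39.78 kPa

c_u = 39.8 kPa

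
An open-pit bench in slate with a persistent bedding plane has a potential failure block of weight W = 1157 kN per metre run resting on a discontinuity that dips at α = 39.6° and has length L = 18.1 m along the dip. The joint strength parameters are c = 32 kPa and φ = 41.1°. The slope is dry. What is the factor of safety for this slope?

FS = 1.84

Resolving the block weight along and normal to the plane and applying the Mohr–Coulomb strength on the joint:
N' = W cosα = 1157·cos39.6° = 891.5 kN/m
Driving force T = W sinα = 1157·sin39.6° = 737.5 kN/m
Resisting force R = c·L + N'·tanφ = 32·18.1 + 891.5·tan41.1° = 579.2 + 777.7 = 1356.9 kN/m
FS = R / T = 1356.9 / 737.5 = 1.840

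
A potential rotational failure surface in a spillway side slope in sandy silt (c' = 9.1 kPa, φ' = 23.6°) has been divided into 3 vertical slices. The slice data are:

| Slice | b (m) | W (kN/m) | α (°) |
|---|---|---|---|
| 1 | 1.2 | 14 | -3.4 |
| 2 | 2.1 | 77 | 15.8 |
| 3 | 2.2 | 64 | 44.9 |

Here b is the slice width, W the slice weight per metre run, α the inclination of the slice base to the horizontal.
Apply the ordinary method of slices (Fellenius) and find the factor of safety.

Ordinary method of slices: FS = Σ[c'·Δl_i + (W_i cosα_i)·tanφ'] / Σ W_i sinα_i, with Δl_i = b_i / cosα_i.
Slice 1: Δl = 1.2/cos(-3.4°) = 1.202 m; N'_1 = 14·cos(-3.4°) = 14.0; c'Δl = 10.94; W sinα = -0.8
Slice 2: Δl = 2.1/cos15.8° = 2.182 m; N'_2 = 77·cos15.8° = 74.1; c'Δl = 19.86; W sinα = 21.0
Slice 3: Δl = 2.2/cos44.9° = 3.106 m; N'_3 = 64·cos44.9° = 45.3; c'Δl = 28.26; W sinα = 45.2
Σc'Δl = 59.1 kN/m; ΣN' = 133.4 kN/m; ΣW sinα = 65.3 kN/m
Resisting = 59.1 + 133.4·tan23.6° = 59.1 + 58.3 = 117.3 kN/m
FS = 117.3 / 65.3 = 1.797

FS = 1.80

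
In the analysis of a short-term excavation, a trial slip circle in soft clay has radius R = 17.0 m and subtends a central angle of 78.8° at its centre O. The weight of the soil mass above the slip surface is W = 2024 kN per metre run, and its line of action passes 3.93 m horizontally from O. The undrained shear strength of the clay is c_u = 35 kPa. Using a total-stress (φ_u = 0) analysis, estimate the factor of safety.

Taking moments about the centre O, the resisting moment is provided by the undrained shear strength acting along the arc:
Arc length L_a = R·θ = 17.0·(78.8°·π/180) = 17.0·1.3753 = 23.38 m
M_R = c_u·L_a·R = 35·23.38·17.0 = 13911.4 kN·m/m
M_D = W·d = 2024·3.93 = 7954.3 kN·m/m
FS = M_R / M_D = 13911.4 / 7954.3 = 1.749

FS = 1.75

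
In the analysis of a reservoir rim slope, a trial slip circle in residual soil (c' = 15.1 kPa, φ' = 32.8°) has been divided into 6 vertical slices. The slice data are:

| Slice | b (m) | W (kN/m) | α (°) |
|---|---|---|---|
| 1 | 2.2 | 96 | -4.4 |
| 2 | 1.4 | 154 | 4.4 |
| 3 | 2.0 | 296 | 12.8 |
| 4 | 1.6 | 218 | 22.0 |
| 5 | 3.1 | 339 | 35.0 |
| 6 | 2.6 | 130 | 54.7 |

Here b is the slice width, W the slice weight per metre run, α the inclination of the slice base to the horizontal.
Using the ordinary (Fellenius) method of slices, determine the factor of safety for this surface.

Ordinary method of slices: FS = Σ[c'·Δl_i + (W_i cosα_i)·tanφ'] / Σ W_i sinα_i, with Δl_i = b_i / cosα_i.
Slice 1: Δl = 2.2/cos(-4.4°) = 2.207 m; N'_1 = 96·cos(-4.4°) = 95.7; c'Δl = 33.32; W sinα = -7.4
Slice 2: Δl = 1.4/cos4.4° = 1.404 m; N'_2 = 154·cos4.4° = 153.5; c'Δl = 21.20; W sinα = 11.8
Slice 3: Δl = 2.0/cos12.8° = 2.051 m; N'_3 = 296·cos12.8° = 288.6; c'Δl = 30.97; W sinα = 65.6
Slice 4: Δl = 1.6/cos22.0° = 1.726 m; N'_4 = 218·cos22.0° = 202.1; c'Δl = 26.06; W sinα = 81.7
Slice 5: Δl = 3.1/cos35.0° = 3.784 m; N'_5 = 339·cos35.0° = 277.7; c'Δl = 57.14; W sinα = 194.4
Slice 6: Δl = 2.6/cos54.7° = 4.499 m; N'_6 = 130·cos54.7° = 75.1; c'Δl = 67.94; W sinα = 106.1
Σc'Δl = 236.6 kN/m; ΣN' = 1092.8 kN/m; ΣW sinα = 452.2 kN/m
Resisting = 236.6 + 1092.8·tan32.8° = 236.6 + 704.3 = 940.9 kN/m
FS = 940.9 / 452.2 = 2.081

FS = 2.08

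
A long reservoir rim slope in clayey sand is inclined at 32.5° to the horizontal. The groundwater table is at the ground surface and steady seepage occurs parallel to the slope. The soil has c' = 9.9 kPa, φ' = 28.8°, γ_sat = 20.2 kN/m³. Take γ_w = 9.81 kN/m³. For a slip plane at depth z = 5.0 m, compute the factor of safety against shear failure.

With seepage parallel to the slope and the water table at the surface, the effective normal stress on the slip plane uses the buoyant unit weight γ' = γ_sat − γ_w while the driving shear stress uses γ_sat:
FS = [c' + γ' z cos²β tanφ'] / [γ_sat z sinβ cosβ]
γ' = 20.2 − 9.81 = 10.39 kN/m³
Numerator = 9.9 + 10.39·5.0·cos²32.5°·tan28.8° = 9.9 + 10.39·5.0·0.7113·0.5498 = 30.215 kPa
Denominator = 20.2·5.0·sin32.5°·cos32.5° = 20.2·5.0·0.5373·0.8434 = 45.769 kPa
FS = 30.215 / 45.769 = 0.660

FS = 0.66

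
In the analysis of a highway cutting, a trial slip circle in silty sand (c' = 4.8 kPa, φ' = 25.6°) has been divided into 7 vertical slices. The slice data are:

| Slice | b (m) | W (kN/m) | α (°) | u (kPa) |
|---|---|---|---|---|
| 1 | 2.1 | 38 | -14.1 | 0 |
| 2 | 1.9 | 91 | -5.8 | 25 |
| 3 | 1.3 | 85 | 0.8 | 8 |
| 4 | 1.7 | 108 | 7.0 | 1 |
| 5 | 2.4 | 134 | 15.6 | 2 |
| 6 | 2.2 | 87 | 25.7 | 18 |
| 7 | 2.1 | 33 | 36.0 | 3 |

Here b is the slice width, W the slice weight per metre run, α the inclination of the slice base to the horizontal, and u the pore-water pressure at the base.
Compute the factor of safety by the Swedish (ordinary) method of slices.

FS = 3.14

Ordinary method of slices: FS = Σ[c'·Δl_i + (W_i cosα_i − u_i·Δl_i)·tanφ'] / Σ W_i sinα_i, with Δl_i = b_i / cosα_i.
Slice 1: Δl = 2.1/cos(-14.1°) = 2.165 m; N'_1 = 38·cos(-14.1°) − 0·2.165 = 36.9; c'Δl = 10.39; W sinα = -9.3
Slice 2: Δl = 1.9/cos(-5.8°) = 1.910 m; N'_2 = 91·cos(-5.8°) − 25·1.910 = 42.8; c'Δl = 9.17; W sinα = -9.2
Slice 3: Δl = 1.3/cos0.8° = 1.300 m; N'_3 = 85·cos0.8° − 8·1.300 = 74.6; c'Δl = 6.24; W sinα = 1.2
Slice 4: Δl = 1.7/cos7.0° = 1.713 m; N'_4 = 108·cos7.0° − 1·1.713 = 105.5; c'Δl = 8.22; W sinα = 13.2
Slice 5: Δl = 2.4/cos15.6° = 2.492 m; N'_5 = 134·cos15.6° − 2·2.492 = 124.1; c'Δl = 11.96; W sinα = 36.0
Slice 6: Δl = 2.2/cos25.7° = 2.442 m; N'_6 = 87·cos25.7° − 18·2.442 = 34.4; c'Δl = 11.72; W sinα = 37.7
Slice 7: Δl = 2.1/cos36.0° = 2.596 m; N'_7 = 33·cos36.0° − 3·2.596 = 18.9; c'Δl = 12.46; W sinα = 19.4
Σc'Δl = 70.2 kN/m; ΣN' = 437.2 kN/m; ΣW sinα = 89.1 kN/m
Resisting = 70.2 + 437.2·tan25.6° = 70.2 + 209.4 = 279.6 kN/m
FS = 279.6 / 89.1 = 3.140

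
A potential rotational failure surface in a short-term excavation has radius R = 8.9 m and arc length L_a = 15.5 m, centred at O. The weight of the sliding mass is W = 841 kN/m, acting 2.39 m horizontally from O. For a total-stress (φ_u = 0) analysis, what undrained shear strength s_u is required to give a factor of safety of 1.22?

s_u = 17.8 kPa

FS = s_u·L_a·R / (W·d), so s_u = FS·W·d / (L_a·R).
s_u = 1.22·841·2.39 / (15.50·8.9) = 2452.2 / 137.95 = 17.78 kPa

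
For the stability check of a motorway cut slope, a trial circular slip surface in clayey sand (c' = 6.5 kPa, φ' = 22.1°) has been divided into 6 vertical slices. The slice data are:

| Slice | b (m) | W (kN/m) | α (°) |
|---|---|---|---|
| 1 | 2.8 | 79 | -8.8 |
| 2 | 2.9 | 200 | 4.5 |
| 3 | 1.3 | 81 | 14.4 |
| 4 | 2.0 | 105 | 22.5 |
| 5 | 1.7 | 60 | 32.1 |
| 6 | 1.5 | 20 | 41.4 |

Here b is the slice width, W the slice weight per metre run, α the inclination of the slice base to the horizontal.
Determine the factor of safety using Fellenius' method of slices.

FS = 2.72

Ordinary method of slices: FS = Σ[c'·Δl_i + (W_i cosα_i)·tanφ'] / Σ W_i sinα_i, with Δl_i = b_i / cosα_i.
Slice 1: Δl = 2.8/cos(-8.8°) = 2.833 m; N'_1 = 79·cos(-8.8°) = 78.1; c'Δl = 18.42; W sinα = -12.1
Slice 2: Δl = 2.9/cos4.5° = 2.909 m; N'_2 = 200·cos4.5° = 199.4; c'Δl = 18.91; W sinα = 15.7
Slice 3: Δl = 1.3/cos14.4° = 1.342 m; N'_3 = 81·cos14.4° = 78.5; c'Δl = 8.72; W sinα = 20.1
Slice 4: Δl = 2.0/cos22.5° = 2.165 m; N'_4 = 105·cos22.5° = 97.0; c'Δl = 14.07; W sinα = 40.2
Slice 5: Δl = 1.7/cos32.1° = 2.007 m; N'_5 = 60·cos32.1° = 50.8; c'Δl = 13.04; W sinα = 31.9
Slice 6: Δl = 1.5/cos41.4° = 2.000 m; N'_6 = 20·cos41.4° = 15.0; c'Δl = 13.00; W sinα = 13.2
Σc'Δl = 86.2 kN/m; ΣN' = 518.7 kN/m; ΣW sinα = 109.0 kN/m
Resisting = 86.2 + 518.7·tan22.1° = 86.2 + 210.6 = 296.8 kN/m
FS = 296.8 / 109.0 = 2.722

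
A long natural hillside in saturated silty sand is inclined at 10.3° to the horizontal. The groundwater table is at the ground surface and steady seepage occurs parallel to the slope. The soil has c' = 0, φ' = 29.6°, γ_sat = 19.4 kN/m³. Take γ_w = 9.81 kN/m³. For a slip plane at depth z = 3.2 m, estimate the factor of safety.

FS = 1.55

With seepage parallel to the slope and the water table at the surface, the effective normal stress on the slip plane uses the buoyant unit weight γ' = γ_sat − γ_w while the driving shear stress uses γ_sat:
FS = [c' + γ' z cos²β tanφ'] / [γ_sat z sinβ cosβ]
(For c' = 0 this reduces to FS = (γ'/γ_sat)·tanφ'/tanβ.)
γ' = 19.4 − 9.81 = 9.59 kN/m³
Numerator = 0.0 + 9.59·3.2·cos²10.3°·tan29.6° = 0.0 + 9.59·3.2·0.9680·0.5681 = 16.876 kPa
Denominator = 19.4·3.2·sin10.3°·cos10.3° = 19.4·3.2·0.1788·0.9839 = 10.921 kPa
FS = 16.876 / 10.921 = 1.545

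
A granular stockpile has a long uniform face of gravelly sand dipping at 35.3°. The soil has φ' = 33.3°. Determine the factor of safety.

FS = 0.93

For a dry cohesionless infinite slope the factor of safety is FS = tanφ' / tanβ.
FS = tan33.3° / tan35.3° = 0.6569 / 0.7080 = 0.928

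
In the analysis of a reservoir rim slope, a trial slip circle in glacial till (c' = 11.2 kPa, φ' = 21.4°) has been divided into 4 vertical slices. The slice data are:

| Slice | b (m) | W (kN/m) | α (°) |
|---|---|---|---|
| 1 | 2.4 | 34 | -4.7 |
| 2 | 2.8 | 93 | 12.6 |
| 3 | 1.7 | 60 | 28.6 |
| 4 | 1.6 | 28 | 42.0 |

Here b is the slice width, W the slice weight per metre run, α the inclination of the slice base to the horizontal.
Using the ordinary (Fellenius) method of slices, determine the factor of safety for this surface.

Ordinary method of slices: FS = Σ[c'·Δl_i + (W_i cosα_i)·tanφ'] / Σ W_i sinα_i, with Δl_i = b_i / cosα_i.
Slice 1: Δl = 2.4/cos(-4.7°) = 2.408 m; N'_1 = 34·cos(-4.7°) = 33.9; c'Δl = 26.97; W sinα = -2.8
Slice 2: Δl = 2.8/cos12.6° = 2.869 m; N'_2 = 93·cos12.6° = 90.8; c'Δl = 32.13; W sinα = 20.3
Slice 3: Δl = 1.7/cos28.6° = 1.936 m; N'_3 = 60·cos28.6° = 52.7; c'Δl = 21.69; W sinα = 28.7
Slice 4: Δl = 1.6/cos42.0° = 2.153 m; N'_4 = 28·cos42.0° = 20.8; c'Δl = 24.11; W sinα = 18.7
Σc'Δl = 104.9 kN/m; ΣN' = 198.1 kN/m; ΣW sinα = 65.0 kN/m
Resisting = 104.9 + 198.1·tan21.4° = 104.9 + 77.6 = 182.6 kN/m
FS = 182.6 / 65.0 = 2.810

FS = 2.81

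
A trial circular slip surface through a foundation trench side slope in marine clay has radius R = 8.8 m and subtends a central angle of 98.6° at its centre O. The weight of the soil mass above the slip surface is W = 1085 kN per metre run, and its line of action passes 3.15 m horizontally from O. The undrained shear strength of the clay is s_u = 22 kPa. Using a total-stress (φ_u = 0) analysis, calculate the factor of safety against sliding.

FS = 0.86

Taking moments about the centre O, the resisting moment is provided by the undrained shear strength acting along the arc:
Arc length L_a = R·θ = 8.8·(98.6°·π/180) = 8.8·1.7209 = 15.14 m
M_R = s_u·L_a·R = 22·15.14·8.8 = 2931.9 kN·m/m
M_D = W·d = 1085·3.15 = 3417.8 kN·m/m
FS = M_R / M_D = 2931.9 / 3417.8 = 0.858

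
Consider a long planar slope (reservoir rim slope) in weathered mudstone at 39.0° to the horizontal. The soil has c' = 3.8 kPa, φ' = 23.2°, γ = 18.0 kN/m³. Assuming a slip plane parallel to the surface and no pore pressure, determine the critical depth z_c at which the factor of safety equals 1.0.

z_c = 0.92 m

Setting FS = 1.00 in FS = [c' + γz cos²β tanφ'] / [γz sinβ cosβ] and solving for z:
z = c' / [γ cosβ (FS·sinβ − cosβ·tanφ')]
  = 3.8 / [18.0·cos39.0°·(1.00·sin39.0° − cos39.0°·tan23.2°)]
  = 3.8 / [18.0·0.7771·(1.00·0.6293 − 0.7771·0.4286)]
  = 3.8 / 4.1439 = 0.917 m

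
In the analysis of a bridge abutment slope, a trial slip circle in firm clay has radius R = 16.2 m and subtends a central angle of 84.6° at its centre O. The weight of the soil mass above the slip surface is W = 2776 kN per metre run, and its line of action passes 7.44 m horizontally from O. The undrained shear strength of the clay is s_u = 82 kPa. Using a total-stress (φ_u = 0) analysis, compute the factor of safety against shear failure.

Taking moments about the centre O, the resisting moment is provided by the undrained shear strength acting along the arc:
Arc length L_a = R·θ = 16.2·(84.6°·π/180) = 16.2·1.4765 = 23.92 m
M_R = s_u·L_a·R = 82·23.92·16.2 = 31775.4 kN·m/m
M_D = W·d = 2776·7.44 = 20653.4 kN·m/m
FS = M_R / M_D = 31775.4 / 20653.4 = 1.539

FS = 1.54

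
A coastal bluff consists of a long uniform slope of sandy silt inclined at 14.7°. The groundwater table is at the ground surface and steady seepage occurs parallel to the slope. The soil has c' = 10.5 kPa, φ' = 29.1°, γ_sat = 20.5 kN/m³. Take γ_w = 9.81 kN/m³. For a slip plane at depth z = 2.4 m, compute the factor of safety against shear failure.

FS = 1.98

With seepage parallel to the slope and the water table at the surface, the effective normal stress on the slip plane uses the buoyant unit weight γ' = γ_sat − γ_w while the driving shear stress uses γ_sat:
FS = [c' + γ' z cos²β tanφ'] / [γ_sat z sinβ cosβ]
γ' = 20.5 − 9.81 = 10.69 kN/m³
Numerator = 10.5 + 10.69·2.4·cos²14.7°·tan29.1° = 10.5 + 10.69·2.4·0.9356·0.5566 = 23.860 kPa
Denominator = 20.5·2.4·sin14.7°·cos14.7° = 20.5·2.4·0.2538·0.9673 = 12.076 kPa
FS = 23.860 / 12.076 = 1.976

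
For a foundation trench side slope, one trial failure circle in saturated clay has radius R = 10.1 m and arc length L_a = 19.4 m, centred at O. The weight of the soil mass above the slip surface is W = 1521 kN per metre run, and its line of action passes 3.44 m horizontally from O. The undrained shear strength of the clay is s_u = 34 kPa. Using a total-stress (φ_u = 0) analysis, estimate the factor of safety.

Taking moments about the centre O, the resisting moment is provided by the undrained shear strength acting along the arc:
M_R = s_u·L_a·R = 34·19.40·10.1 = 6662.0 kN·m/m
M_D = W·d = 1521·3.44 = 5232.2 kN·m/m
FS = M_R / M_D = 6662.0 / 5232.2 = 1.273

FS = 1.27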